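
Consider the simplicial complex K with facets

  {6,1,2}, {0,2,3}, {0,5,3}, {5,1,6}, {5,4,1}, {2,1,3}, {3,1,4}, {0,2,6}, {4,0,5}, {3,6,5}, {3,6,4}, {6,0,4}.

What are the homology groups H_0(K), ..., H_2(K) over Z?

Take the total order 0 < 1 < 2 < 3 < 4 < 5 < 6 on the vertex set. Then K (dimension 2) consists of the simplices:

  0-simplices (7): [0], [1], [2], [3], [4], [5], [6]
  1-simplices (18): [0,2], [0,3], [0,4], [0,5], [0,6], [1,2], [1,3], [1,4], [1,5], [1,6], [2,3], [2,6], [3,4], [3,5], [3,6], [4,5], [4,6], [5,6]
  2-simplices (12): [0,2,3], [0,2,6], [0,3,5], [0,4,5], [0,4,6], [1,2,3], [1,2,6], [1,3,4], [1,4,5], [1,5,6], [3,4,6], [3,5,6]

so the chain groups are C_0 ≅ Z^7, C_1 ≅ Z^18, C_2 ≅ Z^12.

∂_1: C_1 → C_0 maps an edge to its endpoints' difference, ∂[p,q] = q − p. For instance
  ∂[3,4] = [4] − [3].
As a 7×18 matrix over Z this has rank 6, with invariant factors (1,1,1,1,1,1).

Boundary ∂_2: C_2 → C_1 sends each 2-simplex [p,q,r] to [q,r] − [p,r] + [p,q]. For instance
  ∂[1,3,4] = [3,4] − [1,4] + [1,3],
  ∂[3,5,6] = [5,6] − [3,6] + [3,5].
The resulting 18×12 matrix has rank 12, and its Smith normal form has invariant factors (1,1,1,1,1,1,1,1,1,1,1,2).

From H_k ≅ ker(∂_k) / im(∂_{k+1}) we obtain:

  H_0: rank C_0 − rank ∂_1 = 7 − 6 = 1, and the invariant factors of ∂_1 are all 1, so H_0 ≅ Z.
  H_1: rank ker ∂_1 − rank ∂_2 = (18 − 6) − 12 = 0, and ∂_2 has invariant factor 2 > 1, so H_1 ≅ Z/2.
  H_2: rank ker ∂_2 − rank ∂_3 = (12 − 12) − 0 = 0, and there is no ∂_3, so H_2 ≅ 0.

(K is a triangulation of the real projective plane RP^2.)

H_0 = Z,  H_1 = Z/2,  H_2 = 0.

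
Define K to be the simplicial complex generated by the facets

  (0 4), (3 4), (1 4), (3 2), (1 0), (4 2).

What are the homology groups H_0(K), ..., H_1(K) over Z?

H_0 ≅ Z,  H_1 ≅ Z^2.

Fix the vertex order 0 < 1 < 2 < 3 < 4 and write every simplex with vertices in increasing order. Then dim K = 1 and the simplices of K are:

  0-simplices (5): [0], [1], [2], [3], [4]
  1-simplices (6): [0,1], [0,4], [1,4], [2,3], [2,4], [3,4]

giving chain groups C_0 ≅ Z^5, C_1 ≅ Z^6.

Boundary ∂_1: C_1 → C_0 maps an edge to its endpoints' difference, ∂[p,q] = q − p. For instance
  ∂[1,4] = [4] − [1].
As a 5×6 matrix over Z this has rank 4, with invariant factors (1,1,1,1).

Computing H_k = (kernel of ∂_k) / (image of ∂_{k+1}):

  H_0: rank C_0 − rank ∂_1 = 5 − 4 = 1, and the invariant factors of ∂_1 are all 1, so H_0 ≅ Z.
  H_1: rank ker ∂_1 − rank ∂_2 = (6 − 4) − 0 = 2, and there is no ∂_2, so H_1 ≅ Z^2.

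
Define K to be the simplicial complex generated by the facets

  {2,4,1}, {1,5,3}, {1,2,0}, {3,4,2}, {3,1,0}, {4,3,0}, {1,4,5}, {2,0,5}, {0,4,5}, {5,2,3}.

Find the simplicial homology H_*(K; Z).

H_0 = Z,  H_1 = Z/2,  H_2 = 0.

K has 6 vertices, 15 edges, 10 triangles.
rank ∂_0 = 0, rank ∂_1 = 5 ⇒ b_0 = 6 − 0 − 5 = 1; all invariant factors of ∂_1 are 1 so no torsion. So H_0 = Z.
rank ∂_1 = 5, rank ∂_2 = 10 ⇒ b_1 = 15 − 5 − 10 = 0; ∂_2 has invariant factor(s) [2] giving torsion. So H_1 = Z/2.
rank ∂_2 = 10, rank ∂_3 = 0 ⇒ b_2 = 10 − 10 − 0 = 0. So H_2 = 0.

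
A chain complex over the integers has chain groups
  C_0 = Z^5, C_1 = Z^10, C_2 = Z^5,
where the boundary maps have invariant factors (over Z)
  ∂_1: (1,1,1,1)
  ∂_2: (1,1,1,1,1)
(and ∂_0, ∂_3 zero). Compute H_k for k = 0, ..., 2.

H_0: b_0 = 5 − 0 − 4 = 1; torsion from ∂_1 factors > 1: none. So H_0 ≅ Z.
H_1: b_1 = 10 − 4 − 5 = 1; torsion from ∂_2 factors > 1: none. So H_1 ≅ Z.
H_2: b_2 = 5 − 5 − 0 = 0; torsion from ∂_3 factors > 1: none. So H_2 ≅ 0.

H_0 ≅ Z,  H_1 ≅ Z,  H_2 = 0.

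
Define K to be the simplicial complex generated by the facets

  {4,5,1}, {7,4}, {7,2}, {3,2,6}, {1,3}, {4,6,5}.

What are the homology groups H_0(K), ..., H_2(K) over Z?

H_0 ≅ Z,  H_1 ≅ Z^2,  H_2 = 0.

Order the vertices as 1 < 2 < 3 < 4 < 5 < 6 < 7. Listing each simplex with vertices in this order, K has dimension 2 with simplices:

  0-simplices (7): [1], [2], [3], [4], [5], [6], [7]
  1-simplices (11): [1,3], [1,4], [1,5], [2,3], [2,6], [2,7], [3,6], [4,5], [4,6], [4,7], [5,6]
  2-simplices (3): [1,4,5], [2,3,6], [4,5,6]

Hence C_0 ≅ Z^7, C_1 ≅ Z^11, C_2 ≅ Z^3.

Boundary ∂_1: C_1 → C_0 is given by ∂[p,q] = [q] − [p].
The 7×11 boundary matrix has rank 6 and Smith normal form diag(1,1,1,1,1,1).

Boundary ∂_2: C_2 → C_1 acts by ∂[p,q,r] = [q,r] − [p,r] + [p,q]. For instance
  ∂[1,4,5] = [4,5] − [1,5] + [1,4],
  ∂[4,5,6] = [5,6] − [4,6] + [4,5].
The resulting 11×3 matrix has rank 3, and its Smith normal form has invariant factors (1,1,1).

Computing H_k = (kernel of ∂_k) / (image of ∂_{k+1}):

  H_0: rank C_0 − rank ∂_1 = 7 − 6 = 1, and the invariant factors of ∂_1 are all 1, so H_0 = Z.
  H_1: rank ker ∂_1 − rank ∂_2 = (11 − 6) − 3 = 2, and the invariant factors of ∂_2 are all 1, so H_1 = Z^2.
  H_2: rank ker ∂_2 − rank ∂_3 = (3 − 3) − 0 = 0, and there is no ∂_3, so H_2 = 0.

As a check, the Euler characteristic is 7 − 11 + 3 = -1, which agrees with 1 − 2 + 0 = -1.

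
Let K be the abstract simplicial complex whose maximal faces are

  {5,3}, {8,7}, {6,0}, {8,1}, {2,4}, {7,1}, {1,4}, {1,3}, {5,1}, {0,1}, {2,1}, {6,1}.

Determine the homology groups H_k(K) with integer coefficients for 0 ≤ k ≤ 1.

K has 9 vertices, 12 edges.
rank ∂_0 = 0, rank ∂_1 = 8 ⇒ b_0 = 9 − 0 − 8 = 1; all invariant factors of ∂_1 are 1 so no torsion. So H_0 ≅ Z.
rank ∂_1 = 8, rank ∂_2 = 0 ⇒ b_1 = 12 − 8 − 0 = 4. So H_1 ≅ Z^4.

H_0 = Z,  H_1 = Z^4.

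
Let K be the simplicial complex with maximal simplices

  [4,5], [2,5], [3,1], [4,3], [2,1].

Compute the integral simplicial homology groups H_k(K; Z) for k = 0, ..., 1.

K has 5 vertices, 5 edges.
rank ∂_0 = 0, rank ∂_1 = 4 ⇒ b_0 = 5 − 0 − 4 = 1; all invariant factors of ∂_1 are 1 so no torsion. So H_0 = Z.
rank ∂_1 = 4, rank ∂_2 = 0 ⇒ b_1 = 5 − 4 − 0 = 1. So H_1 = Z.

H_0 = Z,  H_1 = Z.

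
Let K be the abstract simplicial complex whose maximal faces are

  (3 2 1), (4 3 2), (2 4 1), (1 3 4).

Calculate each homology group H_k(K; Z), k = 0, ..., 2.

Take the total order 1 < 2 < 3 < 4 on the vertex set. Then K (dimension 2) consists of the simplices:

  0-simplices (4): [1], [2], [3], [4]
  1-simplices (6): [1,2], [1,3], [1,4], [2,3], [2,4], [3,4]
  2-simplices (4): [1,2,3], [1,2,4], [1,3,4], [2,3,4]

giving chain groups C_0 ≅ Z^4, C_1 ≅ Z^6, C_2 ≅ Z^4.

Boundary ∂_1: C_1 → C_0 sends each edge [p,q] (with p < q) to q − p. For instance
  ∂[3,4] = [4] − [3].
The resulting 4×6 matrix has rank 3, and its Smith normal form has invariant factors (1,1,1).

The boundary map ∂_2: C_2 → C_1 sends each 2-simplex [p,q,r] to [q,r] − [p,r] + [p,q]. For instance
  ∂[1,2,3] = [2,3] − [1,3] + [1,2],
  ∂[2,3,4] = [3,4] − [2,4] + [2,3].
As a 6×4 matrix over Z this has rank 3, with invariant factors (1,1,1).

Reading off H_k = ker ∂_k / im ∂_{k+1}:

  H_0: rank C_0 − rank ∂_1 = 4 − 3 = 1, and the invariant factors of ∂_1 are all 1, so H_0 ≅ Z.
  H_1: rank ker ∂_1 − rank ∂_2 = (6 − 3) − 3 = 0, and the invariant factors of ∂_2 are all 1, so H_1 ≅ 0.
  H_2: rank ker ∂_2 − rank ∂_3 = (4 − 3) − 0 = 1, and there is no ∂_3, so H_2 ≅ Z.

H_0 = Z,  H_1 = 0,  H_2 = Z.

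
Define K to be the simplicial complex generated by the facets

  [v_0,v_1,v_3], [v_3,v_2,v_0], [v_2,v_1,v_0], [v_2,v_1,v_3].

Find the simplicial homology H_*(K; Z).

H_0 ≅ Z,  H_1 = 0,  H_2 ≅ Z.

K has 4 vertices, 6 edges, 4 triangles.
rank ∂_0 = 0, rank ∂_1 = 3 ⇒ b_0 = 4 − 0 − 3 = 1; all invariant factors of ∂_1 are 1 so no torsion. So H_0 ≅ Z.
rank ∂_1 = 3, rank ∂_2 = 3 ⇒ b_1 = 6 − 3 − 3 = 0; all invariant factors of ∂_2 are 1 so no torsion. So H_1 ≅ 0.
rank ∂_2 = 3, rank ∂_3 = 0 ⇒ b_2 = 4 − 3 − 0 = 1. So H_2 ≅ Z.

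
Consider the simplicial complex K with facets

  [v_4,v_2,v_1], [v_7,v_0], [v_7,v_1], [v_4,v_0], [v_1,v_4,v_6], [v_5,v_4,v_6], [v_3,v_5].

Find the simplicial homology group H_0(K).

H_0 ≅ Z.

Order the vertices as v_0 < v_1 < v_2 < v_3 < v_4 < v_5 < v_6 < v_7. Listing each simplex with vertices in this order, K has dimension 2 with simplices:

  0-simplices (8): [v_0], [v_1], [v_2], [v_3], [v_4], [v_5], [v_6], [v_7]
  1-simplices (11): [v_0,v_4], [v_0,v_7], [v_1,v_2], [v_1,v_4], [v_1,v_6], [v_1,v_7], [v_2,v_4], [v_3,v_5], [v_4,v_5], [v_4,v_6], [v_5,v_6]
  2-simplices (3): [v_1,v_2,v_4], [v_1,v_4,v_6], [v_4,v_5,v_6]

Hence C_0 ≅ Z^8, C_1 ≅ Z^11, C_2 ≅ Z^3.

∂_1: C_1 → C_0 sends each edge [p,q] (with p < q) to q − p.
This gives a 8×11 integer matrix of rank 7; reducing to Smith normal form yields diagonal entries (1,1,1,1,1,1,1).

The boundary map ∂_2: C_2 → C_1 acts by ∂[p,q,r] = [q,r] − [p,r] + [p,q]. For instance
  ∂[v_1,v_2,v_4] = [v_2,v_4] − [v_1,v_4] + [v_1,v_2],
  ∂[v_4,v_5,v_6] = [v_5,v_6] − [v_4,v_6] + [v_4,v_5].
This gives a 11×3 integer matrix of rank 3; reducing to Smith normal form yields diagonal entries (1,1,1).

Reading off H_k = ker ∂_k / im ∂_{k+1}:

  H_0: rank C_0 − rank ∂_1 = 8 − 7 = 1, and the invariant factors of ∂_1 are all 1, so H_0 = Z.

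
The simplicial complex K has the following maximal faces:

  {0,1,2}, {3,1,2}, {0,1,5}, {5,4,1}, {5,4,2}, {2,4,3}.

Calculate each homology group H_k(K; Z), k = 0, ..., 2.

H_0 ≅ Z,  H_1 ≅ Z,  H_2 = 0.

Take the total order 0 < 1 < 2 < 3 < 4 < 5 on the vertex set. Then K (dimension 2) consists of the simplices:

  0-simplices (6): [0], [1], [2], [3], [4], [5]
  1-simplices (12): [0,1], [0,2], [0,5], [1,2], [1,3], [1,4], [1,5], [2,3], [2,4], [2,5], [3,4], [4,5]
  2-simplices (6): [0,1,2], [0,1,5], [1,2,3], [1,4,5], [2,3,4], [2,4,5]

so the chain groups are C_0 ≅ Z^6, C_1 ≅ Z^12, C_2 ≅ Z^6.

Boundary ∂_1: C_1 → C_0 is given by ∂[p,q] = [q] − [p].
As a 6×12 matrix over Z this has rank 5, with invariant factors (1,1,1,1,1).

∂_2: C_2 → C_1 maps a triangle to the signed sum of its edges. For instance
  ∂[1,4,5] = [4,5] − [1,5] + [1,4],
  ∂[2,4,5] = [4,5] − [2,5] + [2,4].
The resulting 12×6 matrix has rank 6, and its Smith normal form has invariant factors (1,1,1,1,1,1).

Computing H_k = (kernel of ∂_k) / (image of ∂_{k+1}):

  H_0: rank C_0 − rank ∂_1 = 6 − 5 = 1, and the invariant factors of ∂_1 are all 1, so H_0 ≅ Z.
  H_1: rank ker ∂_1 − rank ∂_2 = (12 − 5) − 6 = 1, and the invariant factors of ∂_2 are all 1, so H_1 ≅ Z.
  H_2: rank ker ∂_2 − rank ∂_3 = (6 − 6) − 0 = 0, and there is no ∂_3, so H_2 ≅ 0.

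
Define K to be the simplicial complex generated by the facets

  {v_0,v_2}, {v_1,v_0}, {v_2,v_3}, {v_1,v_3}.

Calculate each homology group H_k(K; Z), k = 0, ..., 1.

K has 4 vertices, 4 edges.
rank ∂_0 = 0, rank ∂_1 = 3 ⇒ b_0 = 4 − 0 − 3 = 1; all invariant factors of ∂_1 are 1 so no torsion. So H_0 = Z.
rank ∂_1 = 3, rank ∂_2 = 0 ⇒ b_1 = 4 − 3 − 0 = 1. So H_1 = Z.

H_0 = Z,  H_1 = Z.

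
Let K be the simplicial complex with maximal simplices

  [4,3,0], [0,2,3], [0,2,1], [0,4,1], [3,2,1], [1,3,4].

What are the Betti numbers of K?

b_0 = 1, b_1 = 0, b_2 = 1.

We work with the vertex ordering 0 < 1 < 2 < 3 < 4. The simplices of K, each written with vertices in increasing order, are:

  0-simplices (5): [0], [1], [2], [3], [4]
  1-simplices (9): [0,1], [0,2], [0,3], [0,4], [1,2], [1,3], [1,4], [2,3], [3,4]
  2-simplices (6): [0,1,2], [0,1,4], [0,2,3], [0,3,4], [1,2,3], [1,3,4]

giving chain groups C_0 ≅ Z^5, C_1 ≅ Z^9, C_2 ≅ Z^6.

∂_1: C_1 → C_0 sends each edge [p,q] (with p < q) to q − p. For instance
  ∂[1,3] = [3] − [1].
This gives a 5×9 integer matrix of rank 4; reducing to Smith normal form yields diagonal entries (1,1,1,1).

∂_2: C_2 → C_1 sends each 2-simplex [p,q,r] to [q,r] − [p,r] + [p,q]. For instance
  ∂[0,2,3] = [2,3] − [0,3] + [0,2],
  ∂[0,3,4] = [3,4] − [0,4] + [0,3].
As a 9×6 matrix over Z this has rank 5, with invariant factors (1,1,1,1,1).

Now H_k = ker ∂_k / im ∂_{k+1}, so:

  H_0: rank C_0 − rank ∂_1 = 5 − 4 = 1, and the invariant factors of ∂_1 are all 1, so H_0 ≅ Z.
  H_1: rank ker ∂_1 − rank ∂_2 = (9 − 4) − 5 = 0, and the invariant factors of ∂_2 are all 1, so H_1 ≅ 0.
  H_2: rank ker ∂_2 − rank ∂_3 = (6 − 5) − 0 = 1, and there is no ∂_3, so H_2 ≅ Z.

Hence the Betti numbers are b_0 = 1, b_1 = 0, b_2 = 1.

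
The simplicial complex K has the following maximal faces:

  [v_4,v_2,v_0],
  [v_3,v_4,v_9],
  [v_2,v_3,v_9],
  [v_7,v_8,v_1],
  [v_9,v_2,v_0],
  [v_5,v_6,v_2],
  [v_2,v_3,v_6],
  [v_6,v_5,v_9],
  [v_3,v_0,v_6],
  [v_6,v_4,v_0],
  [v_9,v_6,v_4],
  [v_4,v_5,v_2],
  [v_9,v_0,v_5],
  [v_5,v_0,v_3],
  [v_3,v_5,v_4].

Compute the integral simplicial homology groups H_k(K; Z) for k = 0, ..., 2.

We work with the vertex ordering v_0 < v_1 < v_2 < v_3 < v_4 < v_5 < v_6 < v_7 < v_8 < v_9. The simplices of K, each written with vertices in increasing order, are:

  0-simplices (10): [v_0], [v_1], [v_2], [v_3], [v_4], [v_5], [v_6], [v_7], [v_8], [v_9]
  1-simplices (24): (24 of them)
  2-simplices (15): (15 of them)

Hence C_0 ≅ Z^10, C_1 ≅ Z^24, C_2 ≅ Z^15.

The boundary map ∂_1: C_1 → C_0 sends each edge [p,q] (with p < q) to q − p.
This gives a 10×24 integer matrix of rank 8; reducing to Smith normal form yields diagonal entries (1,1,1,1,1,1,1,1).

∂_2: C_2 → C_1 acts by ∂[p,q,r] = [q,r] − [p,r] + [p,q]. For instance
  ∂[v_3,v_4,v_9] = [v_4,v_9] − [v_3,v_9] + [v_3,v_4],
  ∂[v_1,v_7,v_8] = [v_7,v_8] − [v_1,v_8] + [v_1,v_7].
The 24×15 boundary matrix has rank 14 and Smith normal form diag(1,1,1,1,1,1,1,1,1,1,1,1,1,1).

Now H_k = ker ∂_k / im ∂_{k+1}, so:

  H_0: rank C_0 − rank ∂_1 = 10 − 8 = 2, and the invariant factors of ∂_1 are all 1, so H_0 = Z^2.
  H_1: rank ker ∂_1 − rank ∂_2 = (24 − 8) − 14 = 2, and the invariant factors of ∂_2 are all 1, so H_1 = Z^2.
  H_2: rank ker ∂_2 − rank ∂_3 = (15 − 14) − 0 = 1, and there is no ∂_3, so H_2 = Z.

As a check, the Euler characteristic is 10 − 24 + 15 = 1, which agrees with 2 − 2 + 1 = 1.

H_0 = Z^2,  H_1 = Z^2,  H_2 = Z.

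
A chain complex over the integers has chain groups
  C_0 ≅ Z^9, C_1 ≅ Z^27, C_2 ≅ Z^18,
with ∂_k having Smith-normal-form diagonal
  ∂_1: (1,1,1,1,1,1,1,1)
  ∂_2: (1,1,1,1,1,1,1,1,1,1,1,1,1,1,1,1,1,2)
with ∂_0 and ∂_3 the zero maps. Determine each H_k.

H_0 = Z,  H_1 = Z ⊕ Z/2,  H_2 = 0.

H_0: b_0 = 9 − 0 − 8 = 1; torsion from ∂_1 factors > 1: none. So H_0 = Z.
H_1: b_1 = 27 − 8 − 18 = 1; torsion from ∂_2 factors > 1: [2]. So H_1 = Z ⊕ Z/2.
H_2: b_2 = 18 − 18 − 0 = 0; torsion from ∂_3 factors > 1: none. So H_2 = 0.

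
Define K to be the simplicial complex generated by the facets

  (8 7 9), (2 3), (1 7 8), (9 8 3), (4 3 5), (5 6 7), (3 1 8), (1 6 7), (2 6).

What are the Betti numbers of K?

K has 9 vertices, 17 edges, 7 triangles.
rank ∂_0 = 0, rank ∂_1 = 8 ⇒ b_0 = 9 − 0 − 8 = 1; all invariant factors of ∂_1 are 1 so no torsion. So H_0 ≅ Z.
rank ∂_1 = 8, rank ∂_2 = 7 ⇒ b_1 = 17 − 8 − 7 = 2; all invariant factors of ∂_2 are 1 so no torsion. So H_1 ≅ Z^2.
rank ∂_2 = 7, rank ∂_3 = 0 ⇒ b_2 = 7 − 7 − 0 = 0. So H_2 ≅ 0.

b_0 = 1, b_1 = 2, b_2 = 0.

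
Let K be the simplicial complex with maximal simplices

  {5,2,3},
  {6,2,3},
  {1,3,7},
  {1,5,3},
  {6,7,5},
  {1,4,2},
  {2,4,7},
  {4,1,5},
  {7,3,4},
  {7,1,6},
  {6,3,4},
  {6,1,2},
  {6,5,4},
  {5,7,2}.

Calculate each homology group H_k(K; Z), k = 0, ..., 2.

Fix the vertex order 1 < 2 < 3 < 4 < 5 < 6 < 7 and write every simplex with vertices in increasing order. Then dim K = 2 and the simplices of K are:

  0-simplices (7): [1], [2], [3], [4], [5], [6], [7]
  1-simplices (21): [1,2], [1,3], [1,4], [1,5], [1,6], [1,7], [2,3], [2,4], [2,5], [2,6], [2,7], [3,4], [3,5], [3,6], [3,7], [4,5], [4,6], [4,7], [5,6], [5,7], [6,7]
  2-simplices (14): [1,2,4], [1,2,6], [1,3,5], [1,3,7], [1,4,5], [1,6,7], [2,3,5], [2,3,6], [2,4,7], [2,5,7], [3,4,6], [3,4,7], [4,5,6], [5,6,7]

so the chain groups are C_0 ≅ Z^7, C_1 ≅ Z^21, C_2 ≅ Z^14.

Boundary ∂_1: C_1 → C_0 sends each edge [p,q] (with p < q) to q − p.
The 7×21 boundary matrix has rank 6 and Smith normal form diag(1,1,1,1,1,1).

The boundary map ∂_2: C_2 → C_1 sends each 2-simplex [p,q,r] to [q,r] − [p,r] + [p,q]. For instance
  ∂[2,4,7] = [4,7] − [2,7] + [2,4],
  ∂[2,5,7] = [5,7] − [2,7] + [2,5].
As a 21×14 matrix over Z this has rank 13, with invariant factors (1,1,1,1,1,1,1,1,1,1,1,1,1).

Computing H_k = (kernel of ∂_k) / (image of ∂_{k+1}):

  H_0: rank C_0 − rank ∂_1 = 7 − 6 = 1, and the invariant factors of ∂_1 are all 1, so H_0 = Z.
  H_1: rank ker ∂_1 − rank ∂_2 = (21 − 6) − 13 = 2, and the invariant factors of ∂_2 are all 1, so H_1 = Z^2.
  H_2: rank ker ∂_2 − rank ∂_3 = (14 − 13) − 0 = 1, and there is no ∂_3, so H_2 = Z.

H_0 ≅ Z,  H_1 ≅ Z^2,  H_2 ≅ Z.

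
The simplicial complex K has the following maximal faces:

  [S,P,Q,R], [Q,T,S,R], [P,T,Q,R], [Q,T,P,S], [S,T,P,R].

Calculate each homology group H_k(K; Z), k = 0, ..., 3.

Fix the vertex order P < Q < R < S < T and write every simplex with vertices in increasing order. Then dim K = 3 and the simplices of K are:

  0-simplices (5): P, Q, R, S, T
  1-simplices (10): PQ, PR, PS, PT, QR, QS, QT, RS, RT, ST
  2-simplices (10): PQR, PQS, PQT, PRS, PRT, PST, QRS, QRT, QST, RST
  3-simplices (5): PQRS, PQRT, PQST, PRST, QRST

so the chain groups are C_0 ≅ Z^5, C_1 ≅ Z^10, C_2 ≅ Z^10, C_3 ≅ Z^5.

∂_1: C_1 → C_0 maps an edge to its endpoints' difference, ∂[p,q] = q − p. For instance
  ∂QT = T − Q.
This gives a 5×10 integer matrix of rank 4; reducing to Smith normal form yields diagonal entries (1,1,1,1).

Boundary ∂_2: C_2 → C_1 sends each 2-simplex [p,q,r] to [q,r] − [p,r] + [p,q]. For instance
  ∂PQR = QR − PR + PQ,
  ∂PQS = QS − PS + PQ.
As a 10×10 matrix over Z this has rank 6, with invariant factors (1,1,1,1,1,1).

The boundary map ∂_3: C_3 → C_2 sends each 3-simplex σ to the alternating sum Σ_i (−1)^i (σ with its i-th vertex removed). For instance
  ∂PQST = QST − PST + PQT − PQS,
  ∂QRST = RST − QST + QRT − QRS.
As a 10×5 matrix over Z this has rank 4, with invariant factors (1,1,1,1).

Now H_k = ker ∂_k / im ∂_{k+1}, so:

  H_0: rank C_0 − rank ∂_1 = 5 − 4 = 1, and the invariant factors of ∂_1 are all 1, so H_0 ≅ Z.
  H_1: rank ker ∂_1 − rank ∂_2 = (10 − 4) − 6 = 0, and the invariant factors of ∂_2 are all 1, so H_1 ≅ 0.
  H_2: rank ker ∂_2 − rank ∂_3 = (10 − 6) − 4 = 0, and the invariant factors of ∂_3 are all 1, so H_2 ≅ 0.
  H_3: rank ker ∂_3 − rank ∂_4 = (5 − 4) − 0 = 1, and there is no ∂_4, so H_3 ≅ Z.

H_0 ≅ Z,  H_1 = 0,  H_2 = 0,  H_3 ≅ Z.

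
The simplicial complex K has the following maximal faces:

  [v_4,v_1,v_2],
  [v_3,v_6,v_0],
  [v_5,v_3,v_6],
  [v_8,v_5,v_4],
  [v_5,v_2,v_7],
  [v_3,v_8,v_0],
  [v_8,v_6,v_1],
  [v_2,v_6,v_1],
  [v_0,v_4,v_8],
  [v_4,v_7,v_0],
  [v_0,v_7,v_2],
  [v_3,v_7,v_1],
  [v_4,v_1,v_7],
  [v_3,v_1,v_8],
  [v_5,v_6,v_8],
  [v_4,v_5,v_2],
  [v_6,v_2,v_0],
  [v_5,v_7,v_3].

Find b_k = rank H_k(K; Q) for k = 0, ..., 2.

b_0 = 1, b_1 = 1, b_2 = 0.

Order the vertices as v_0 < v_1 < v_2 < v_3 < v_4 < v_5 < v_6 < v_7 < v_8. Listing each simplex with vertices in this order, K has dimension 2 with simplices:

  0-simplices (9): [v_0], [v_1], [v_2], [v_3], [v_4], [v_5], [v_6], [v_7], [v_8]
  1-simplices (27): (27 of them)
  2-simplices (18): (18 of them)

so the chain groups are C_0 ≅ Z^9, C_1 ≅ Z^27, C_2 ≅ Z^18.

∂_1: C_1 → C_0 maps an edge to its endpoints' difference, ∂[p,q] = q − p. For instance
  ∂[v_1,v_2] = [v_2] − [v_1].
The resulting 9×27 matrix has rank 8, and its Smith normal form has invariant factors (1,1,1,1,1,1,1,1).

∂_2: C_2 → C_1 maps a triangle to the signed sum of its edges. For instance
  ∂[v_1,v_2,v_6] = [v_2,v_6] − [v_1,v_6] + [v_1,v_2],
  ∂[v_0,v_3,v_8] = [v_3,v_8] − [v_0,v_8] + [v_0,v_3].
As a 27×18 matrix over Z this has rank 18, with invariant factors (1,1,1,1,1,1,1,1,1,1,1,1,1,1,1,1,1,2).

Now H_k = ker ∂_k / im ∂_{k+1}, so:

  H_0: rank C_0 − rank ∂_1 = 9 − 8 = 1, and the invariant factors of ∂_1 are all 1, so H_0 = Z.
  H_1: rank ker ∂_1 − rank ∂_2 = (27 − 8) − 18 = 1, and ∂_2 has invariant factor 2 > 1, so H_1 = Z ⊕ Z/2Z.
  H_2: rank ker ∂_2 − rank ∂_3 = (18 − 18) − 0 = 0, and there is no ∂_3, so H_2 = 0.

Hence the Betti numbers are b_0 = 1, b_1 = 1, b_2 = 0.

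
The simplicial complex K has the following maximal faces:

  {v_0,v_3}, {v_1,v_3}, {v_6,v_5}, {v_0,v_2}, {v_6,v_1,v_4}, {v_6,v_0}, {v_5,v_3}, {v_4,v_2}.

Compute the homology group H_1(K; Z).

H_1 = Z^3.

Take the total order v_0 < v_1 < v_2 < v_3 < v_4 < v_5 < v_6 on the vertex set. Then K (dimension 2) consists of the simplices:

  0-simplices (7): [v_0], [v_1], [v_2], [v_3], [v_4], [v_5], [v_6]
  1-simplices (10): [v_0,v_2], [v_0,v_3], [v_0,v_6], [v_1,v_3], [v_1,v_4], [v_1,v_6], [v_2,v_4], [v_3,v_5], [v_4,v_6], [v_5,v_6]
  2-simplices (1): [v_1,v_4,v_6]

so the chain groups are C_0 ≅ Z^7, C_1 ≅ Z^10, C_2 ≅ Z^1.

Boundary ∂_1: C_1 → C_0 maps an edge to its endpoints' difference, ∂[p,q] = q − p.
As a 7×10 matrix over Z this has rank 6, with invariant factors (1,1,1,1,1,1).

The boundary map ∂_2: C_2 → C_1 acts by ∂[p,q,r] = [q,r] − [p,r] + [p,q]. For instance
  ∂[v_1,v_4,v_6] = [v_4,v_6] − [v_1,v_6] + [v_1,v_4].
As a 10×1 matrix over Z this has rank 1, with invariant factors (1).

Reading off H_k = ker ∂_k / im ∂_{k+1}:

  H_1: rank ker ∂_1 − rank ∂_2 = (10 − 6) − 1 = 3, and the invariant factors of ∂_2 are all 1, so H_1 ≅ Z^3.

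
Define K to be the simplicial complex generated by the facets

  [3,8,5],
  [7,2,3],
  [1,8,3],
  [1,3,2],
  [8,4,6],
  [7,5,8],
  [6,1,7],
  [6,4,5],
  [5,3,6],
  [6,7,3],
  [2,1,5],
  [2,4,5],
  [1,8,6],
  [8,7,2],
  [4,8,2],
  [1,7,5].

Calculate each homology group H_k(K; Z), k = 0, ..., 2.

H_0 = Z,  H_1 = Z^2,  H_2 = Z.

Take the total order 1 < 2 < 3 < 4 < 5 < 6 < 7 < 8 on the vertex set. Then K (dimension 2) consists of the simplices:

  0-simplices (8): [1], [2], [3], [4], [5], [6], [7], [8]
  1-simplices (24): (24 of them)
  2-simplices (16): [1,2,3], [1,2,5], [1,3,8], [1,5,7], [1,6,7], [1,6,8], [2,3,7], [2,4,5], [2,4,8], [2,7,8], [3,5,6], [3,5,8], [3,6,7], [4,5,6], [4,6,8], [5,7,8]

giving chain groups C_0 ≅ Z^8, C_1 ≅ Z^24, C_2 ≅ Z^16.

∂_1: C_1 → C_0 is given by ∂[p,q] = [q] − [p].
The 8×24 boundary matrix has rank 7 and Smith normal form diag(1,1,1,1,1,1,1).

Boundary ∂_2: C_2 → C_1 maps a triangle to the signed sum of its edges. For instance
  ∂[2,4,8] = [4,8] − [2,8] + [2,4],
  ∂[2,7,8] = [7,8] − [2,8] + [2,7].
As a 24×16 matrix over Z this has rank 15, with invariant factors (1,1,1,1,1,1,1,1,1,1,1,1,1,1,1).

Computing H_k = (kernel of ∂_k) / (image of ∂_{k+1}):

  H_0: rank C_0 − rank ∂_1 = 8 − 7 = 1, and the invariant factors of ∂_1 are all 1, so H_0 = Z.
  H_1: rank ker ∂_1 − rank ∂_2 = (24 − 7) − 15 = 2, and the invariant factors of ∂_2 are all 1, so H_1 = Z^2.
  H_2: rank ker ∂_2 − rank ∂_3 = (16 − 15) − 0 = 1, and there is no ∂_3, so H_2 = Z.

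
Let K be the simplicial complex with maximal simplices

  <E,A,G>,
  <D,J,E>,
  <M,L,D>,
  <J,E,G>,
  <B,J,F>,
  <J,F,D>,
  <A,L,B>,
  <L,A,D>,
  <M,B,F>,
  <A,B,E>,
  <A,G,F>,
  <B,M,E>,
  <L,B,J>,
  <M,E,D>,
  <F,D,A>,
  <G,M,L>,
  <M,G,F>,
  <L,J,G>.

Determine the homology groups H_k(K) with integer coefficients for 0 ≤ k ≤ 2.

H_0 = Z,  H_1 = Z^2,  H_2 = Z.

We work with the vertex ordering A < B < D < E < F < G < J < L < M. The simplices of K, each written with vertices in increasing order, are:

  0-simplices (9): A, B, D, E, F, G, J, L, M
  1-simplices (27): AB, AD, AE, AF, AG, AL, BE, BF, BJ, BL, BM, DE, DF, DJ, DL, DM, EG, EJ, EM, FG, FJ, FM, GJ, GL, GM, JL, LM
  2-simplices (18): ABE, ABL, ADF, ADL, AEG, AFG, BEM, BFJ, BFM, BJL, DEJ, DEM, DFJ, DLM, EGJ, FGM, GJL, GLM

so the chain groups are C_0 ≅ Z^9, C_1 ≅ Z^27, C_2 ≅ Z^18.

The boundary map ∂_1: C_1 → C_0 sends each edge [p,q] (with p < q) to q − p. For instance
  ∂GM = M − G.
The 9×27 boundary matrix has rank 8 and Smith normal form diag(1,1,1,1,1,1,1,1).

∂_2: C_2 → C_1 sends each 2-simplex [p,q,r] to [q,r] − [p,r] + [p,q]. For instance
  ∂ADF = DF − AF + AD,
  ∂BJL = JL − BL + BJ.
The resulting 27×18 matrix has rank 17, and its Smith normal form has invariant factors (1,1,1,1,1,1,1,1,1,1,1,1,1,1,1,1,1).

Reading off H_k = ker ∂_k / im ∂_{k+1}:

  H_0: rank C_0 − rank ∂_1 = 9 − 8 = 1, and the invariant factors of ∂_1 are all 1, so H_0 ≅ Z.
  H_1: rank ker ∂_1 − rank ∂_2 = (27 − 8) − 17 = 2, and the invariant factors of ∂_2 are all 1, so H_1 ≅ Z^2.
  H_2: rank ker ∂_2 − rank ∂_3 = (18 − 17) − 0 = 1, and there is no ∂_3, so H_2 ≅ Z.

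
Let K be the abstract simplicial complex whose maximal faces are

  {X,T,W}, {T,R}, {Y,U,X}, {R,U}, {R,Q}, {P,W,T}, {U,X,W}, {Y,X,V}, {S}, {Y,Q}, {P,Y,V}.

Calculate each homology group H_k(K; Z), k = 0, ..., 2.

H_0 ≅ Z^2,  H_1 ≅ Z^3,  H_2 = 0.

Take the total order P < Q < R < S < T < U < V < W < X < Y on the vertex set. Then K (dimension 2) consists of the simplices:

  0-simplices (10): P, Q, R, S, T, U, V, W, X, Y
  1-simplices (17): PT, PV, PW, PY, QR, QY, RT, RU, TW, TX, UW, UX, UY, VX, VY, WX, XY
  2-simplices (6): PTW, PVY, TWX, UWX, UXY, VXY

giving chain groups C_0 ≅ Z^10, C_1 ≅ Z^17, C_2 ≅ Z^6.

Boundary ∂_1: C_1 → C_0 is given by ∂[p,q] = [q] − [p].
The resulting 10×17 matrix has rank 8, and its Smith normal form has invariant factors (1,1,1,1,1,1,1,1).

Boundary ∂_2: C_2 → C_1 maps a triangle to the signed sum of its edges. For instance
  ∂VXY = XY − VY + VX,
  ∂PTW = TW − PW + PT.
The resulting 17×6 matrix has rank 6, and its Smith normal form has invariant factors (1,1,1,1,1,1).

Computing H_k = (kernel of ∂_k) / (image of ∂_{k+1}):

  H_0: rank C_0 − rank ∂_1 = 10 − 8 = 2, and the invariant factors of ∂_1 are all 1, so H_0 ≅ Z^2.
  H_1: rank ker ∂_1 − rank ∂_2 = (17 − 8) − 6 = 3, and the invariant factors of ∂_2 are all 1, so H_1 ≅ Z^3.
  H_2: rank ker ∂_2 − rank ∂_3 = (6 − 6) − 0 = 0, and there is no ∂_3, so H_2 ≅ 0.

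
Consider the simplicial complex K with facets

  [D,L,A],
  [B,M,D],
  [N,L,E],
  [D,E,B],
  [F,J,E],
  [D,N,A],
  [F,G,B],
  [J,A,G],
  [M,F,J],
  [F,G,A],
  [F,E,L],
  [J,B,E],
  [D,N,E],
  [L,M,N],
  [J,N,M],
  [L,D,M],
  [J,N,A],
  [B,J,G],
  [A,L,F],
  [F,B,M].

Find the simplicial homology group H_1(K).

Take the total order A < B < D < E < F < G < J < L < M < N on the vertex set. Then K (dimension 2) consists of the simplices:

  0-simplices (10): A, B, D, E, F, G, J, L, M, N
  1-simplices (30): AD, AF, AG, AJ, AL, AN, BD, BE, BF, BG, BJ, BM, DE, DL, DM, DN, EF, EJ, EL, EN, FG, FJ, FL, FM, GJ, JM, JN, LM, LN, MN
  2-simplices (20): ADL, ADN, AFG, AFL, AGJ, AJN, BDE, BDM, BEJ, BFG, BFM, BGJ, DEN, DLM, EFJ, EFL, ELN, FJM, JMN, LMN

Hence C_0 ≅ Z^10, C_1 ≅ Z^30, C_2 ≅ Z^20.

Boundary ∂_1: C_1 → C_0 is given by ∂[p,q] = [q] − [p]. For instance
  ∂BG = G − B.
This gives a 10×30 integer matrix of rank 9; reducing to Smith normal form yields diagonal entries (1,1,1,1,1,1,1,1,1).

The boundary map ∂_2: C_2 → C_1 maps a triangle to the signed sum of its edges. For instance
  ∂BDE = DE − BE + BD,
  ∂DEN = EN − DN + DE.
As a 30×20 matrix over Z this has rank 20, with invariant factors (1,1,1,1,1,1,1,1,1,1,1,1,1,1,1,1,1,1,1,2).

Now H_k = ker ∂_k / im ∂_{k+1}, so:

  H_1: rank ker ∂_1 − rank ∂_2 = (30 − 9) − 20 = 1, and ∂_2 has invariant factor 2 > 1, so H_1 = Z ⊕ Z_2.

(K is a triangulation of the Klein bottle.)

H_1 = Z ⊕ Z_2.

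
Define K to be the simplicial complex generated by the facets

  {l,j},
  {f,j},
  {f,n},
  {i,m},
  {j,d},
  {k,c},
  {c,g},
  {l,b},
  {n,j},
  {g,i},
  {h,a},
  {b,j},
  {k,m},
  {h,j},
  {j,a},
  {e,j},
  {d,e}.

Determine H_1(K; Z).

H_1 = Z^5.

K has 14 vertices, 17 edges.
rank ∂_1 = 12, rank ∂_2 = 0 ⇒ b_1 = 17 − 12 − 0 = 5. So H_1 = Z^5.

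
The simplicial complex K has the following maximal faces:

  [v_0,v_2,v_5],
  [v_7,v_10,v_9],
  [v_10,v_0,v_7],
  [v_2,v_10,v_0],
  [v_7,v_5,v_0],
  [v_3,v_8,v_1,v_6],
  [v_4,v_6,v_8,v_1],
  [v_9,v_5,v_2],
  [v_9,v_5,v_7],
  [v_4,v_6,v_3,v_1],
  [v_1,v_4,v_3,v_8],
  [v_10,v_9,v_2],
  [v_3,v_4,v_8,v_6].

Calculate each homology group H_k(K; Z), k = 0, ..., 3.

H_0 = Z^2,  H_1 = 0,  H_2 = Z,  H_3 = Z.

Take the total order v_0 < v_1 < v_2 < v_3 < v_4 < v_5 < v_6 < v_7 < v_8 < v_9 < v_10 on the vertex set. Then K (dimension 3) consists of the simplices:

  0-simplices (11): [v_0], [v_1], [v_2], [v_3], [v_4], [v_5], [v_6], [v_7], [v_8], [v_9], [v_10]
  1-simplices (22): (22 of them)
  2-simplices (18): (18 of them)
  3-simplices (5): [v_1,v_3,v_4,v_6], [v_1,v_3,v_4,v_8], [v_1,v_3,v_6,v_8], [v_1,v_4,v_6,v_8], [v_3,v_4,v_6,v_8]

Hence C_0 ≅ Z^11, C_1 ≅ Z^22, C_2 ≅ Z^18, C_3 ≅ Z^5.

The boundary map ∂_1: C_1 → C_0 maps an edge to its endpoints' difference, ∂[p,q] = q − p. For instance
  ∂[v_5,v_9] = [v_9] − [v_5].
The 11×22 boundary matrix has rank 9 and Smith normal form diag(1,1,1,1,1,1,1,1,1).

Boundary ∂_2: C_2 → C_1 acts by ∂[p,q,r] = [q,r] − [p,r] + [p,q]. For instance
  ∂[v_1,v_3,v_4] = [v_3,v_4] − [v_1,v_4] + [v_1,v_3],
  ∂[v_1,v_6,v_8] = [v_6,v_8] − [v_1,v_8] + [v_1,v_6].
The 22×18 boundary matrix has rank 13 and Smith normal form diag(1,1,1,1,1,1,1,1,1,1,1,1,1).

∂_3: C_3 → C_2 sends each 3-simplex σ to the alternating sum Σ_i (−1)^i (σ with its i-th vertex removed). For instance
  ∂[v_1,v_3,v_4,v_8] = [v_3,v_4,v_8] − [v_1,v_4,v_8] + [v_1,v_3,v_8] − [v_1,v_3,v_4],
  ∂[v_1,v_3,v_4,v_6] = [v_3,v_4,v_6] − [v_1,v_4,v_6] + [v_1,v_3,v_6] − [v_1,v_3,v_4].
The 18×5 boundary matrix has rank 4 and Smith normal form diag(1,1,1,1).

Computing H_k = (kernel of ∂_k) / (image of ∂_{k+1}):

  H_0: rank C_0 − rank ∂_1 = 11 − 9 = 2, and the invariant factors of ∂_1 are all 1, so H_0 ≅ Z^2.
  H_1: rank ker ∂_1 − rank ∂_2 = (22 − 9) − 13 = 0, and the invariant factors of ∂_2 are all 1, so H_1 ≅ 0.
  H_2: rank ker ∂_2 − rank ∂_3 = (18 − 13) − 4 = 1, and the invariant factors of ∂_3 are all 1, so H_2 ≅ Z.
  H_3: rank ker ∂_3 − rank ∂_4 = (5 − 4) − 0 = 1, and there is no ∂_4, so H_3 ≅ Z.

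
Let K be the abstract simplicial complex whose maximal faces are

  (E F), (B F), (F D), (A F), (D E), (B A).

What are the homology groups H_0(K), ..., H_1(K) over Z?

H_0 ≅ Z,  H_1 ≅ Z^2.

Take the total order A < B < D < E < F on the vertex set. Then K (dimension 1) consists of the simplices:

  0-simplices (5): A, B, D, E, F
  1-simplices (6): AB, AF, BF, DE, DF, EF

so the chain groups are C_0 ≅ Z^5, C_1 ≅ Z^6.

∂_1: C_1 → C_0 is given by ∂[p,q] = [q] − [p]. For instance
  ∂DE = E − D.
The 5×6 boundary matrix has rank 4 and Smith normal form diag(1,1,1,1).

Now H_k = ker ∂_k / im ∂_{k+1}, so:

  H_0: rank C_0 − rank ∂_1 = 5 − 4 = 1, and the invariant factors of ∂_1 are all 1, so H_0 = Z.
  H_1: rank ker ∂_1 − rank ∂_2 = (6 − 4) − 0 = 2, and there is no ∂_2, so H_1 = Z^2.

As a check, the Euler characteristic is 5 − 6 = -1, which agrees with 1 − 2 = -1.
(K is a triangulation of a wedge of 2 circles.)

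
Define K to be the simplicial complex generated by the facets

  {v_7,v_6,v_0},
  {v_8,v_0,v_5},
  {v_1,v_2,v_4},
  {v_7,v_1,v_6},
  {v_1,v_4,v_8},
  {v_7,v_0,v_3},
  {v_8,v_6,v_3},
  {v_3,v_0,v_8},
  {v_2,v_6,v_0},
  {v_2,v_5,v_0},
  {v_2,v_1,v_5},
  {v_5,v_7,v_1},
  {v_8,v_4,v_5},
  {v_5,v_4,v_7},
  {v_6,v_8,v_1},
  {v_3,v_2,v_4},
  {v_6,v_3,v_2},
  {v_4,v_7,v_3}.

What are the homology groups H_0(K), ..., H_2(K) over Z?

H_0 ≅ Z,  H_1 ≅ Z ⊕ Z/2,  H_2 = 0.

K has 9 vertices, 27 edges, 18 triangles.
rank ∂_0 = 0, rank ∂_1 = 8 ⇒ b_0 = 9 − 0 − 8 = 1; all invariant factors of ∂_1 are 1 so no torsion. So H_0 = Z.
rank ∂_1 = 8, rank ∂_2 = 18 ⇒ b_1 = 27 − 8 − 18 = 1; ∂_2 has invariant factor(s) [2] giving torsion. So H_1 = Z ⊕ Z/2.
rank ∂_2 = 18, rank ∂_3 = 0 ⇒ b_2 = 18 − 18 − 0 = 0. So H_2 = 0.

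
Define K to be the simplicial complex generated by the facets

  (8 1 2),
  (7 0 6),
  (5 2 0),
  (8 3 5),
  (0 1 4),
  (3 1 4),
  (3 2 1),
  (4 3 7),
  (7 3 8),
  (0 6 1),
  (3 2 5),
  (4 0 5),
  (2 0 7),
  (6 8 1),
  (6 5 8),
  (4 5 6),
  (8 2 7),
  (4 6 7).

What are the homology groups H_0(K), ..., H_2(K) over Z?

Order the vertices as 0 < 1 < 2 < 3 < 4 < 5 < 6 < 7 < 8. Listing each simplex with vertices in this order, K has dimension 2 with simplices:

  0-simplices (9): [0], [1], [2], [3], [4], [5], [6], [7], [8]
  1-simplices (27): (27 of them)
  2-simplices (18): [0,1,4], [0,1,6], [0,2,5], [0,2,7], [0,4,5], [0,6,7], [1,2,3], [1,2,8], [1,3,4], [1,6,8], [2,3,5], [2,7,8], [3,4,7], [3,5,8], [3,7,8], [4,5,6], [4,6,7], [5,6,8]

so the chain groups are C_0 ≅ Z^9, C_1 ≅ Z^27, C_2 ≅ Z^18.

The boundary map ∂_1: C_1 → C_0 maps an edge to its endpoints' difference, ∂[p,q] = q − p. For instance
  ∂[2,5] = [5] − [2].
As a 9×27 matrix over Z this has rank 8, with invariant factors (1,1,1,1,1,1,1,1).

Boundary ∂_2: C_2 → C_1 maps a triangle to the signed sum of its edges. For instance
  ∂[3,5,8] = [5,8] − [3,8] + [3,5],
  ∂[0,4,5] = [4,5] − [0,5] + [0,4].
As a 27×18 matrix over Z this has rank 18, with invariant factors (1,1,1,1,1,1,1,1,1,1,1,1,1,1,1,1,1,2).

Reading off H_k = ker ∂_k / im ∂_{k+1}:

  H_0: rank C_0 − rank ∂_1 = 9 − 8 = 1, and the invariant factors of ∂_1 are all 1, so H_0 = Z.
  H_1: rank ker ∂_1 − rank ∂_2 = (27 − 8) − 18 = 1, and ∂_2 has invariant factor 2 > 1, so H_1 = Z × Z/2.
  H_2: rank ker ∂_2 − rank ∂_3 = (18 − 18) − 0 = 0, and there is no ∂_3, so H_2 = 0.

(K is a triangulation of the Klein bottle.)

H_0 = Z,  H_1 = Z × Z/2,  H_2 = 0.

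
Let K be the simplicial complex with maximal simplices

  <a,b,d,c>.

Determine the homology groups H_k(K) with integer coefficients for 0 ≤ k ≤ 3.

Order the vertices as a < b < c < d. Listing each simplex with vertices in this order, K has dimension 3 with simplices:

  0-simplices (4): a, b, c, d
  1-simplices (6): ab, ac, ad, bc, bd, cd
  2-simplices (4): abc, abd, acd, bcd
  3-simplices (1): abcd

so the chain groups are C_0 ≅ Z^4, C_1 ≅ Z^6, C_2 ≅ Z^4, C_3 ≅ Z^1.

Boundary ∂_1: C_1 → C_0 maps an edge to its endpoints' difference, ∂[p,q] = q − p. For instance
  ∂bd = d − b.
As a 4×6 matrix over Z this has rank 3, with invariant factors (1,1,1).

∂_2: C_2 → C_1 acts by ∂[p,q,r] = [q,r] − [p,r] + [p,q]. For instance
  ∂abd = bd − ad + ab,
  ∂abc = bc − ac + ab.
The 6×4 boundary matrix has rank 3 and Smith normal form diag(1,1,1).

∂_3: C_3 → C_2 sends each 3-simplex σ to the alternating sum Σ_i (−1)^i (σ with its i-th vertex removed). For instance
  ∂abcd = bcd − acd + abd − abc.
The 4×1 boundary matrix has rank 1 and Smith normal form diag(1).

From H_k ≅ ker(∂_k) / im(∂_{k+1}) we obtain:

  H_0: rank C_0 − rank ∂_1 = 4 − 3 = 1, and the invariant factors of ∂_1 are all 1, so H_0 ≅ Z.
  H_1: rank ker ∂_1 − rank ∂_2 = (6 − 3) − 3 = 0, and the invariant factors of ∂_2 are all 1, so H_1 ≅ 0.
  H_2: rank ker ∂_2 − rank ∂_3 = (4 − 3) − 1 = 0, and the invariant factors of ∂_3 are all 1, so H_2 ≅ 0.
  H_3: rank ker ∂_3 − rank ∂_4 = (1 − 1) − 0 = 0, and there is no ∂_4, so H_3 ≅ 0.

H_0 = Z,  H_1 = 0,  H_2 = 0,  H_3 = 0.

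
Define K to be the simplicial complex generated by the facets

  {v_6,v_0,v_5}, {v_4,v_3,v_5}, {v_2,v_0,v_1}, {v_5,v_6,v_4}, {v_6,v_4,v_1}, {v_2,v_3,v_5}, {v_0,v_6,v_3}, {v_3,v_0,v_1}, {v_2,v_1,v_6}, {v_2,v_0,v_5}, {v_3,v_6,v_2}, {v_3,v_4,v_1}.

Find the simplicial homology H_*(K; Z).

H_0 = Z,  H_1 = Z/2,  H_2 = 0.

Take the total order v_0 < v_1 < v_2 < v_3 < v_4 < v_5 < v_6 on the vertex set. Then K (dimension 2) consists of the simplices:

  0-simplices (7): [v_0], [v_1], [v_2], [v_3], [v_4], [v_5], [v_6]
  1-simplices (18): (18 of them)
  2-simplices (12): (12 of them)

giving chain groups C_0 ≅ Z^7, C_1 ≅ Z^18, C_2 ≅ Z^12.

The boundary map ∂_1: C_1 → C_0 maps an edge to its endpoints' difference, ∂[p,q] = q − p. For instance
  ∂[v_1,v_3] = [v_3] − [v_1].
As a 7×18 matrix over Z this has rank 6, with invariant factors (1,1,1,1,1,1).

The boundary map ∂_2: C_2 → C_1 acts by ∂[p,q,r] = [q,r] − [p,r] + [p,q]. For instance
  ∂[v_4,v_5,v_6] = [v_5,v_6] − [v_4,v_6] + [v_4,v_5],
  ∂[v_0,v_2,v_5] = [v_2,v_5] − [v_0,v_5] + [v_0,v_2].
This gives a 18×12 integer matrix of rank 12; reducing to Smith normal form yields diagonal entries (1,1,1,1,1,1,1,1,1,1,1,2).

Now H_k = ker ∂_k / im ∂_{k+1}, so:

  H_0: rank C_0 − rank ∂_1 = 7 − 6 = 1, and the invariant factors of ∂_1 are all 1, so H_0 = Z.
  H_1: rank ker ∂_1 − rank ∂_2 = (18 − 6) − 12 = 0, and ∂_2 has invariant factor 2 > 1, so H_1 = Z/2.
  H_2: rank ker ∂_2 − rank ∂_3 = (12 − 12) − 0 = 0, and there is no ∂_3, so H_2 = 0.

(K is a triangulation of the real projective plane RP^2.)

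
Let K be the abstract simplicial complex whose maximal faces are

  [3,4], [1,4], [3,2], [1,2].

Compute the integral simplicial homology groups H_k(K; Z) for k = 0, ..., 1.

H_0 ≅ Z,  H_1 ≅ Z.

We work with the vertex ordering 1 < 2 < 3 < 4. The simplices of K, each written with vertices in increasing order, are:

  0-simplices (4): [1], [2], [3], [4]
  1-simplices (4): [1,2], [1,4], [2,3], [3,4]

so the chain groups are C_0 ≅ Z^4, C_1 ≅ Z^4.

The boundary map ∂_1: C_1 → C_0 is given by ∂[p,q] = [q] − [p]. For instance
  ∂[1,2] = [2] − [1].
The resulting 4×4 matrix has rank 3, and its Smith normal form has invariant factors (1,1,1).

From H_k ≅ ker(∂_k) / im(∂_{k+1}) we obtain:

  H_0: rank C_0 − rank ∂_1 = 4 − 3 = 1, and the invariant factors of ∂_1 are all 1, so H_0 ≅ Z.
  H_1: rank ker ∂_1 − rank ∂_2 = (4 − 3) − 0 = 1, and there is no ∂_2, so H_1 ≅ Z.

(K is a triangulation of the circle S^1.)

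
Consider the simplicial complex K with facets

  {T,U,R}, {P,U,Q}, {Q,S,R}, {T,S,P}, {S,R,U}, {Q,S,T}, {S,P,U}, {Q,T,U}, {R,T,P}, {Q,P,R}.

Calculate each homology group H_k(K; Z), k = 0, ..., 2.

H_0 ≅ Z,  H_1 ≅ Z/2,  H_2 = 0.

Order the vertices as P < Q < R < S < T < U. Listing each simplex with vertices in this order, K has dimension 2 with simplices:

  0-simplices (6): P, Q, R, S, T, U
  1-simplices (15): PQ, PR, PS, PT, PU, QR, QS, QT, QU, RS, RT, RU, ST, SU, TU
  2-simplices (10): PQR, PQU, PRT, PST, PSU, QRS, QST, QTU, RSU, RTU

so the chain groups are C_0 ≅ Z^6, C_1 ≅ Z^15, C_2 ≅ Z^10.

Boundary ∂_1: C_1 → C_0 is given by ∂[p,q] = [q] − [p].
The 6×15 boundary matrix has rank 5 and Smith normal form diag(1,1,1,1,1).

Boundary ∂_2: C_2 → C_1 sends each 2-simplex [p,q,r] to [q,r] − [p,r] + [p,q]. For instance
  ∂RSU = SU − RU + RS,
  ∂PRT = RT − PT + PR.
The resulting 15×10 matrix has rank 10, and its Smith normal form has invariant factors (1,1,1,1,1,1,1,1,1,2).

Reading off H_k = ker ∂_k / im ∂_{k+1}:

  H_0: rank C_0 − rank ∂_1 = 6 − 5 = 1, and the invariant factors of ∂_1 are all 1, so H_0 = Z.
  H_1: rank ker ∂_1 − rank ∂_2 = (15 − 5) − 10 = 0, and ∂_2 has invariant factor 2 > 1, so H_1 = Z/2.
  H_2: rank ker ∂_2 − rank ∂_3 = (10 − 10) − 0 = 0, and there is no ∂_3, so H_2 = 0.

As a check, the Euler characteristic is 6 − 15 + 10 = 1, which agrees with 1 − 0 + 0 = 1.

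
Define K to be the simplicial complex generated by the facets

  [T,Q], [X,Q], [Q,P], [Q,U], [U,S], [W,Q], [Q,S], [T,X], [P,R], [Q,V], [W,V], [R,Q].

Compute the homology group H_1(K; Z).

H_1 = Z^4.

Take the total order P < Q < R < S < T < U < V < W < X on the vertex set. Then K (dimension 1) consists of the simplices:

  0-simplices (9): P, Q, R, S, T, U, V, W, X
  1-simplices (12): PQ, PR, QR, QS, QT, QU, QV, QW, QX, SU, TX, VW

giving chain groups C_0 ≅ Z^9, C_1 ≅ Z^12.

Boundary ∂_1: C_1 → C_0 sends each edge [p,q] (with p < q) to q − p.
As a 9×12 matrix over Z this has rank 8, with invariant factors (1,1,1,1,1,1,1,1).

Now H_k = ker ∂_k / im ∂_{k+1}, so:

  H_1: rank ker ∂_1 − rank ∂_2 = (12 − 8) − 0 = 4, and there is no ∂_2, so H_1 ≅ Z^4.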